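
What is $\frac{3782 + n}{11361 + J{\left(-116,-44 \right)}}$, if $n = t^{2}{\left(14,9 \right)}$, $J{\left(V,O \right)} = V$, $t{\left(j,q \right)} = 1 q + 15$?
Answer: $\frac{4358}{11245} \approx 0.38755$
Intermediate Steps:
$t{\left(j,q \right)} = 15 + q$ ($t{\left(j,q \right)} = q + 15 = 15 + q$)
$n = 576$ ($n = \left(15 + 9\right)^{2} = 24^{2} = 576$)
$\frac{3782 + n}{11361 + J{\left(-116,-44 \right)}} = \frac{3782 + 576}{11361 - 116} = \frac{4358}{11245}$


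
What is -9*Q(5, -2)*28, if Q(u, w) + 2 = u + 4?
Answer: -1764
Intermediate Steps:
Q(u, w) = 2 + u (Q(u, w) = -2 + (u + 4) = -2 + (4 + u) = 2 + u)
-9*Q(5, -2)*28 = -9*(2 + 5)*28 = -9*7*28 = -63*28 = -1764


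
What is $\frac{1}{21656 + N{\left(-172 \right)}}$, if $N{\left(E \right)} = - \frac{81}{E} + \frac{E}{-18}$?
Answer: $\frac{1548}{33539009} \approx 4.6155 \cdot 10^{-5}$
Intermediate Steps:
$N{\left(E \right)} = - \frac{81}{E} - \frac{E}{18}$ ($N{\left(E \right)} = - \frac{81}{E} + E \left(- \frac{1}{18}\right) = - \frac{81}{E} - \frac{E}{18}$)
$\frac{1}{21656 + N{\left(-172 \right)}} = \frac{1}{21656 - \left(- \frac{86}{9} + \frac{81}{-172}\right)} = \frac{1}{21656 + \left(\left(-81\right) \left(- \frac{1}{172}\right) + \frac{86}{9}\right)} = \frac{1}{21656 + \left(\frac{81}{172} + \frac{86}{9}\right)} = \frac{1}{21656 + \frac{15521}{1548}} = \frac{1}{\frac{33539009}{1548}} = \frac{1548}{33539009}$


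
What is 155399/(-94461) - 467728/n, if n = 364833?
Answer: -33625579325/11487496671 ≈ -2.9271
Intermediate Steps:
155399/(-94461) - 467728/n = 155399/(-94461) - 467728/364833 = 155399*(-1/94461) - 467728*1/364833 = -155399/94461 - 467728/364833 = -33625579325/11487496671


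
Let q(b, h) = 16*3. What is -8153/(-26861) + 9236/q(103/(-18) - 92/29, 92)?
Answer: 62119885/322332 ≈ 192.72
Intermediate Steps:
q(b, h) = 48
-8153/(-26861) + 9236/q(103/(-18) - 92/29, 92) = -8153/(-26861) + 9236/48 = -8153*(-1/26861) + 9236*(1/48) = 8153/26861 + 2309/12 = 62119885/322332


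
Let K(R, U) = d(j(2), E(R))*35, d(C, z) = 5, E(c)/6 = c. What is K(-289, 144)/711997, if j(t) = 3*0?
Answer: 175/711997 ≈ 0.00024579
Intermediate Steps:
E(c) = 6*c
j(t) = 0
K(R, U) = 175 (K(R, U) = 5*35 = 175)
K(-289, 144)/711997 = 175/711997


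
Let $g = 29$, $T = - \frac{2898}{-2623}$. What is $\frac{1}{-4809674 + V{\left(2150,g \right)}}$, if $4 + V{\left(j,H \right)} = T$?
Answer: $- \frac{2623}{12615782496} \approx -2.0791 \cdot 10^{-7}$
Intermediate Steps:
$T = \frac{2898}{2623}$ ($T = \left(-2898\right) \left(- \frac{1}{2623}\right) = \frac{2898}{2623} \approx 1.1048$)
$V{\left(j,H \right)} = - \frac{7594}{2623}$ ($V{\left(j,H \right)} = -4 + \frac{2898}{2623} = - \frac{7594}{2623}$)
$\frac{1}{-4809674 + V{\left(2150,g \right)}} = \frac{1}{-4809674 - \frac{7594}{2623}} = \frac{1}{- \frac{12615782496}{2623}} = - \frac{2623}{12615782496}$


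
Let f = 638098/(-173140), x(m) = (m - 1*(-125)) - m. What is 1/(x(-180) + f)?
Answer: 86570/10502201 ≈ 0.0082430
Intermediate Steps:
x(m) = 125 (x(m) = (m + 125) - m = (125 + m) - m = 125)
f = -319049/86570 (f = 638098*(-1/173140) = -319049/86570 ≈ -3.6854)
1/(x(-180) + f) = 1/(125 - 319049/86570) = 1/(10502201/86570) = 86570/10502201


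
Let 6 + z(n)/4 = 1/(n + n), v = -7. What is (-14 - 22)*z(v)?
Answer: 6120/7 ≈ 874.29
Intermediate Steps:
z(n) = -24 + 2/n (z(n) = -24 + 4/(n + n) = -24 + 4/((2*n)) = -24 + 4*(1/(2*n)) = -24 + 2/n)
(-14 - 22)*z(v) = (-14 - 22)*(-24 + 2/(-7)) = -36*(-24 + 2*(-⅐)) = -36*(-24 - 2/7) = -36*(-170/7) = 6120/7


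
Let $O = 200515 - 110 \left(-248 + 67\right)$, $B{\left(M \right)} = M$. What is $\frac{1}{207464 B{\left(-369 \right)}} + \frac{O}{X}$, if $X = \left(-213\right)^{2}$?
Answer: $\frac{1874940335159}{385909802856} \approx 4.8585$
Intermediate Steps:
$O = 220425$ ($O = 200515 - -19910 = 200515 + 19910 = 220425$)
$X = 45369$
$\frac{1}{207464 B{\left(-369 \right)}} + \frac{O}{X} = \frac{1}{207464 \left(-369\right)} + \frac{220425}{45369} = \frac{1}{207464} \left(- \frac{1}{369}\right) + 220425 \cdot \frac{1}{45369} = - \frac{1}{76554216} + \frac{73475}{15123} = \frac{1874940335159}{385909802856}$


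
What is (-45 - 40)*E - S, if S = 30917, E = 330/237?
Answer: -2451793/79 ≈ -31035.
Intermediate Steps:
E = 110/79 (E = 330*(1/237) = 110/79 ≈ 1.3924)
(-45 - 40)*E - S = (-45 - 40)*(110/79) - 1*30917 = -85*110/79 - 30917 = -9350/79 - 30917 = -2451793/79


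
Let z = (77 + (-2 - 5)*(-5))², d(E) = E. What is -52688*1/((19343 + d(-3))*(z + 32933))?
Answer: -13172/219881295 ≈ -5.9905e-5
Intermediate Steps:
z = 12544 (z = (77 - 7*(-5))² = (77 + 35)² = 112² = 12544)
-52688*1/((19343 + d(-3))*(z + 32933)) = -52688*1/((12544 + 32933)*(19343 - 3)) = -52688/(19340*45477) = -52688/879525180 = -52688*1/879525180 = -13172/219881295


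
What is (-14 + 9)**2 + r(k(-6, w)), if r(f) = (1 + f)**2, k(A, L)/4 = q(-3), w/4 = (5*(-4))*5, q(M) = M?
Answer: 146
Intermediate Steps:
w = -400 (w = 4*((5*(-4))*5) = 4*(-20*5) = 4*(-100) = -400)
k(A, L) = -12 (k(A, L) = 4*(-3) = -12)
(-14 + 9)**2 + r(k(-6, w)) = (-14 + 9)**2 + (1 - 12)**2 = (-5)**2 + (-11)**2 = 25 + 121 = 146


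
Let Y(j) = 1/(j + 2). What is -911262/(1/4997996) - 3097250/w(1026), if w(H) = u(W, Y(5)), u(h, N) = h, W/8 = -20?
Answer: -72871740985507/16 ≈ -4.5545e+12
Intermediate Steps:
Y(j) = 1/(2 + j)
W = -160 (W = 8*(-20) = -160)
w(H) = -160
-911262/(1/4997996) - 3097250/w(1026) = -911262/(1/4997996) - 3097250/(-160) = -911262/1/4997996 - 3097250*(-1/160) = -911262*4997996 + 309725/16 = -4554483830952 + 309725/16 = -72871740985507/16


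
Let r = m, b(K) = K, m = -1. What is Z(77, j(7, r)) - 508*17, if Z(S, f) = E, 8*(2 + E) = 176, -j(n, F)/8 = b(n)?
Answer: -8616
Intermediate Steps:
r = -1
j(n, F) = -8*n
E = 20 (E = -2 + (⅛)*176 = -2 + 22 = 20)
Z(S, f) = 20
Z(77, j(7, r)) - 508*17 = 20 - 508*17 = 20 - 8636 = -8616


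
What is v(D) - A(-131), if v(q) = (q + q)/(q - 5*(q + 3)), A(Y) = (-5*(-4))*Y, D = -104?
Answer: 1050412/401 ≈ 2619.5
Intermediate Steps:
A(Y) = 20*Y
v(q) = 2*q/(-15 - 4*q) (v(q) = (2*q)/(q - 5*(3 + q)) = (2*q)/(q + (-15 - 5*q)) = (2*q)/(-15 - 4*q) = 2*q/(-15 - 4*q))
v(D) - A(-131) = -2*(-104)/(15 + 4*(-104)) - 20*(-131) = -2*(-104)/(15 - 416) - 1*(-2620) = -2*(-104)/(-401) + 2620 = -2*(-104)*(-1/401) + 2620 = -208/401 + 2620 = 1050412/401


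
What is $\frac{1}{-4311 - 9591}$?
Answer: $- \frac{1}{13902} \approx -7.1932 \cdot 10^{-5}$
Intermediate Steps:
$\frac{1}{-4311 - 9591} = \frac{1}{-13902} = - \frac{1}{13902}$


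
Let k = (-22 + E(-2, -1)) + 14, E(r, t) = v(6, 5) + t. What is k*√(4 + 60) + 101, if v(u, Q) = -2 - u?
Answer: -35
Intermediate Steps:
E(r, t) = -8 + t (E(r, t) = (-2 - 1*6) + t = (-2 - 6) + t = -8 + t)
k = -17 (k = (-22 + (-8 - 1)) + 14 = (-22 - 9) + 14 = -31 + 14 = -17)
k*√(4 + 60) + 101 = -17*√(4 + 60) + 101 = -17*√64 + 101 = -17*8 + 101 = -136 + 101 = -35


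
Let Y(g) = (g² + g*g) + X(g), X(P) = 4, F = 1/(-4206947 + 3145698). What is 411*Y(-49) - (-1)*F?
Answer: 2096249067233/1061249 ≈ 1.9753e+6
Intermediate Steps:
F = -1/1061249 (F = 1/(-1061249) = -1/1061249 ≈ -9.4229e-7)
Y(g) = 4 + 2*g² (Y(g) = (g² + g*g) + 4 = (g² + g²) + 4 = 2*g² + 4 = 4 + 2*g²)
411*Y(-49) - (-1)*F = 411*(4 + 2*(-49)²) - (-1)*(-1)/1061249 = 411*(4 + 2*2401) - 1*1/1061249 = 411*(4 + 4802) - 1/1061249 = 411*4806 - 1/1061249 = 1975266 - 1/1061249 = 2096249067233/1061249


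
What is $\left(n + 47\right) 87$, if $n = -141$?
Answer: $-8178$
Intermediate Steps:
$\left(n + 47\right) 87 = \left(-141 + 47\right) 87 = \left(-94\right) 87 = -8178$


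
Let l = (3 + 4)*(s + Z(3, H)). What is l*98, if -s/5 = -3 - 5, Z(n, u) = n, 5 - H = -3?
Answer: 29498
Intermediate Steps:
H = 8 (H = 5 - 1*(-3) = 5 + 3 = 8)
s = 40 (s = -5*(-3 - 5) = -5*(-8) = 40)
l = 301 (l = (3 + 4)*(40 + 3) = 7*43 = 301)
l*98 = 301*98 = 29498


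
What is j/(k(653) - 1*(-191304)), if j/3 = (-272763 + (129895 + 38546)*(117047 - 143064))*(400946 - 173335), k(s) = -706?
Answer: -1496292724501290/95299 ≈ -1.5701e+10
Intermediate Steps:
j = -2992585449002580 (j = 3*((-272763 + (129895 + 38546)*(117047 - 143064))*(400946 - 173335)) = 3*((-272763 + 168441*(-26017))*227611) = 3*((-272763 - 4382329497)*227611) = 3*(-4382602260*227611) = 3*(-997528483000860) = -2992585449002580)
j/(k(653) - 1*(-191304)) = -2992585449002580/(-706 - 1*(-191304)) = -2992585449002580/(-706 + 191304) = -2992585449002580/190598 = -2992585449002580*1/190598 = -1496292724501290/95299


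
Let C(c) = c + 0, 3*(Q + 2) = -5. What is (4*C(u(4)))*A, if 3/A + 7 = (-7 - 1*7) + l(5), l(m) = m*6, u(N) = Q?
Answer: -44/9 ≈ -4.8889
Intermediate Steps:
Q = -11/3 (Q = -2 + (⅓)*(-5) = -2 - 5/3 = -11/3 ≈ -3.6667)
u(N) = -11/3
C(c) = c
l(m) = 6*m
A = ⅓ (A = 3/(-7 + ((-7 - 1*7) + 6*5)) = 3/(-7 + ((-7 - 7) + 30)) = 3/(-7 + (-14 + 30)) = 3/(-7 + 16) = 3/9 = 3*(⅑) = ⅓ ≈ 0.33333)
(4*C(u(4)))*A = (4*(-11/3))*(⅓) = -44/3*⅓ = -44/9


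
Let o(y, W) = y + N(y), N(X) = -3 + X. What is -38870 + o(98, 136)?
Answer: -38677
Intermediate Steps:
o(y, W) = -3 + 2*y (o(y, W) = y + (-3 + y) = -3 + 2*y)
-38870 + o(98, 136) = -38870 + (-3 + 2*98) = -38870 + (-3 + 196) = -38870 + 193 = -38677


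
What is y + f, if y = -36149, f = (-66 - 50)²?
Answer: -22693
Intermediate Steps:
f = 13456 (f = (-116)² = 13456)
y + f = -36149 + 13456 = -22693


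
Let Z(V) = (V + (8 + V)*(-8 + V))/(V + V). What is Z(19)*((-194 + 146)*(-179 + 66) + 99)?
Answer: 872634/19 ≈ 45928.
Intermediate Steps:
Z(V) = (V + (-8 + V)*(8 + V))/(2*V) (Z(V) = (V + (-8 + V)*(8 + V))/((2*V)) = (V + (-8 + V)*(8 + V))*(1/(2*V)) = (V + (-8 + V)*(8 + V))/(2*V))
Z(19)*((-194 + 146)*(-179 + 66) + 99) = ((½)*(-64 + 19*(1 + 19))/19)*((-194 + 146)*(-179 + 66) + 99) = ((½)*(1/19)*(-64 + 19*20))*(-48*(-113) + 99) = ((½)*(1/19)*(-64 + 380))*(5424 + 99) = ((½)*(1/19)*316)*5523 = (158/19)*5523 = 872634/19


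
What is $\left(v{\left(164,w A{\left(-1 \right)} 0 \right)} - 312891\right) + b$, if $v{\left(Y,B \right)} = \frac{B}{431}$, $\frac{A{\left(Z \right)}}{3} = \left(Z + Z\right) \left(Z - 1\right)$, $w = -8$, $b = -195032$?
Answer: $-507923$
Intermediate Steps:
$A{\left(Z \right)} = 6 Z \left(-1 + Z\right)$ ($A{\left(Z \right)} = 3 \left(Z + Z\right) \left(Z - 1\right) = 3 \cdot 2 Z \left(-1 + Z\right) = 6 Z \left(-1 + Z\right)$)
$v{\left(Y,B \right)} = \frac{B}{431}$ ($v{\left(Y,B \right)} = B \frac{1}{431} = \frac{B}{431}$)
$\left(v{\left(164,w A{\left(-1 \right)} 0 \right)} - 312891\right) + b = \left(\frac{- 8 \cdot 6 \left(-1\right) \left(-1 - 1\right) 0}{431} - 312891\right) - 195032 = \left(\frac{- 8 \cdot 6 \left(-1\right) \left(-2\right) 0}{431} - 312891\right) - 195032 = \left(\frac{\left(-8\right) 12 \cdot 0}{431} - 312891\right) - 195032 = \left(\frac{\left(-96\right) 0}{431} - 312891\right) - 195032 = \left(\frac{1}{431} \cdot 0 - 312891\right) - 195032 = \left(0 - 312891\right) - 195032 = -312891 - 195032 = -507923$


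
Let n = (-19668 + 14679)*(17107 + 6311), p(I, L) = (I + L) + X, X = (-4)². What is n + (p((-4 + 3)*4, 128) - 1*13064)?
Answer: -116845326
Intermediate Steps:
X = 16
p(I, L) = 16 + I + L (p(I, L) = (I + L) + 16 = 16 + I + L)
n = -116832402 (n = -4989*23418 = -116832402)
n + (p((-4 + 3)*4, 128) - 1*13064) = -116832402 + ((16 + (-4 + 3)*4 + 128) - 1*13064) = -116832402 + ((16 - 1*4 + 128) - 13064) = -116832402 + ((16 - 4 + 128) - 13064) = -116832402 + (140 - 13064) = -116832402 - 12924 = -116845326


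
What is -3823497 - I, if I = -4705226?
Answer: 881729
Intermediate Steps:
-3823497 - I = -3823497 - 1*(-4705226) = -3823497 + 4705226 = 881729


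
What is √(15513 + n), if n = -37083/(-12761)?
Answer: 2*√631664638059/12761 ≈ 124.56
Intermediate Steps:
n = 37083/12761 (n = -37083*(-1/12761) = 37083/12761 ≈ 2.9060)
√(15513 + n) = √(15513 + 37083/12761) = √(197998476/12761) = 2*√631664638059/12761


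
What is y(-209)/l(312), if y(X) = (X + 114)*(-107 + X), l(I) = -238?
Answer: -15010/119 ≈ -126.13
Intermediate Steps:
y(X) = (-107 + X)*(114 + X) (y(X) = (114 + X)*(-107 + X) = (-107 + X)*(114 + X))
y(-209)/l(312) = (-12198 + (-209)² + 7*(-209))/(-238) = (-12198 + 43681 - 1463)*(-1/238) = 30020*(-1/238) = -15010/119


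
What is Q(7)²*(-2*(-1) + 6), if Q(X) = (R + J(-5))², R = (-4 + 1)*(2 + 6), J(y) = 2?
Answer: 1874048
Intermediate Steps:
R = -24 (R = -3*8 = -24)
Q(X) = 484 (Q(X) = (-24 + 2)² = (-22)² = 484)
Q(7)²*(-2*(-1) + 6) = 484²*(-2*(-1) + 6) = 234256*(2 + 6) = 234256*8 = 1874048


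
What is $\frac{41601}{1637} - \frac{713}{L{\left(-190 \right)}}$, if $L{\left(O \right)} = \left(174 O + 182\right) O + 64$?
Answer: $\frac{259875454103}{10226149108} \approx 25.413$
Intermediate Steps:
$L{\left(O \right)} = 64 + O \left(182 + 174 O\right)$ ($L{\left(O \right)} = \left(182 + 174 O\right) O + 64 = O \left(182 + 174 O\right) + 64 = 64 + O \left(182 + 174 O\right)$)
$\frac{41601}{1637} - \frac{713}{L{\left(-190 \right)}} = \frac{41601}{1637} - \frac{713}{64 + 174 \left(-190\right)^{2} + 182 \left(-190\right)} = 41601 \cdot \frac{1}{1637} - \frac{713}{64 + 174 \cdot 36100 - 34580} = \frac{41601}{1637} - \frac{713}{64 + 6281400 - 34580} = \frac{41601}{1637} - \frac{713}{6246884} = \frac{259875454103}{10226149108}$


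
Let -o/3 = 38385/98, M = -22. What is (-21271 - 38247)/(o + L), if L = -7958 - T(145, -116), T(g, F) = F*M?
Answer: 5832764/1145135 ≈ 5.0935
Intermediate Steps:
T(g, F) = -22*F (T(g, F) = F*(-22) = -22*F)
L = -10510 (L = -7958 - (-22)*(-116) = -7958 - 1*2552 = -7958 - 2552 = -10510)
o = -115155/98 ≈ -1175.1
(-21271 - 38247)/(o + L) = (-21271 - 38247)/(-115155/98 - 10510) = -59518/(-1145135/98) = -59518*(-98/1145135) = 5832764/1145135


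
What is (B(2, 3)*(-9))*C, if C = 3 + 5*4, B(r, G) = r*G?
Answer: -1242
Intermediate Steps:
B(r, G) = G*r
C = 23 (C = 3 + 20 = 23)
(B(2, 3)*(-9))*C = ((3*2)*(-9))*23 = (6*(-9))*23 = -54*23 = -1242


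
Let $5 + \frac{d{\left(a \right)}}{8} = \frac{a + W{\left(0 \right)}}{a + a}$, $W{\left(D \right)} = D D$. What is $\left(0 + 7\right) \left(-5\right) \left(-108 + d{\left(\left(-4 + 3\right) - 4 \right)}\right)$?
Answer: $5040$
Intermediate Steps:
$W{\left(D \right)} = D^{2}$
$d{\left(a \right)} = -36$ ($d{\left(a \right)} = -40 + 8 \frac{a + 0^{2}}{a + a} = -40 + 8 \frac{a + 0}{2 a} = -40 + 8 a \frac{1}{2 a} = -40 + 8 \cdot \frac{1}{2} = -40 + 4 = -36$)
$\left(0 + 7\right) \left(-5\right) \left(-108 + d{\left(\left(-4 + 3\right) - 4 \right)}\right) = \left(0 + 7\right) \left(-5\right) \left(-108 - 36\right) = 7 \left(-5\right) \left(-144\right) = \left(-35\right) \left(-144\right) = 5040$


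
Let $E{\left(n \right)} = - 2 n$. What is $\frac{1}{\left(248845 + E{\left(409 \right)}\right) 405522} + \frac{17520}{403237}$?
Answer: $\frac{1762168697650117}{40557740808889278} \approx 0.043448$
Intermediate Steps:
$\frac{1}{\left(248845 + E{\left(409 \right)}\right) 405522} + \frac{17520}{403237} = \frac{1}{\left(248845 - 818\right) 405522} + \frac{17520}{403237} = \frac{1}{248845 - 818} \cdot \frac{1}{405522} + 17520 \cdot \frac{1}{403237} = \frac{1}{248027} \cdot \frac{1}{405522} + \frac{17520}{403237} = \frac{1}{100580405094} + \frac{17520}{403237} = \frac{1762168697650117}{40557740808889278}$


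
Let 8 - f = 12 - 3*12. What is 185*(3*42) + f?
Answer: 23342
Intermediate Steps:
f = 32 (f = 8 - (12 - 3*12) = 8 - (12 - 36) = 8 - 1*(-24) = 8 + 24 = 32)
185*(3*42) + f = 185*(3*42) + 32 = 185*126 + 32 = 23310 + 32 = 23342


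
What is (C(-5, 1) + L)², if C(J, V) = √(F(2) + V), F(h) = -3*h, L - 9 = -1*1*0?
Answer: (9 + I*√5)² ≈ 76.0 + 40.249*I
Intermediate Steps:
L = 9 (L = 9 - 1*1*0 = 9 - 1*0 = 9 + 0 = 9)
C(J, V) = √(-6 + V) (C(J, V) = √(-3*2 + V) = √(-6 + V))
(C(-5, 1) + L)² = (√(-6 + 1) + 9)² = (√(-5) + 9)² = (I*√5 + 9)² = (9 + I*√5)²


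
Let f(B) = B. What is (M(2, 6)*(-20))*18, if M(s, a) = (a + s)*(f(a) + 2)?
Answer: -23040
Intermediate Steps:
M(s, a) = (2 + a)*(a + s) (M(s, a) = (a + s)*(a + 2) = (a + s)*(2 + a) = (2 + a)*(a + s))
(M(2, 6)*(-20))*18 = ((6**2 + 2*6 + 2*2 + 6*2)*(-20))*18 = ((36 + 12 + 4 + 12)*(-20))*18 = (64*(-20))*18 = -1280*18 = -23040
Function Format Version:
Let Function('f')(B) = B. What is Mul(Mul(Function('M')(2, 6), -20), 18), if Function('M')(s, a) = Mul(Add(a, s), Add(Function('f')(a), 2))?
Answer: -23040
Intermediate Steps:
Function('M')(s, a) = Mul(Add(2, a), Add(a, s)) (Function('M')(s, a) = Mul(Add(a, s), Add(a, 2)) = Mul(Add(a, s), Add(2, a)) = Mul(Add(2, a), Add(a, s)))
Mul(Mul(Function('M')(2, 6), -20), 18) = Mul(Mul(Add(Pow(6, 2), Mul(2, 6), Mul(2, 2), Mul(6, 2)), -20), 18) = Mul(Mul(Add(36, 12, 4, 12), -20), 18) = Mul(Mul(64, -20), 18) = Mul(-1280, 18) = -23040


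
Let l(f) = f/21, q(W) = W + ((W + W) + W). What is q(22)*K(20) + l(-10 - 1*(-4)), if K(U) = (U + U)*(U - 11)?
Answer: 221758/7 ≈ 31680.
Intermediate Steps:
q(W) = 4*W (q(W) = W + (2*W + W) = W + 3*W = 4*W)
l(f) = f/21 (l(f) = f*(1/21) = f/21)
K(U) = 2*U*(-11 + U) (K(U) = (2*U)*(-11 + U) = 2*U*(-11 + U))
q(22)*K(20) + l(-10 - 1*(-4)) = (4*22)*(2*20*(-11 + 20)) + (-10 - 1*(-4))/21 = 88*(2*20*9) + (-10 + 4)/21 = 88*360 + (1/21)*(-6) = 31680 - 2/7 = 221758/7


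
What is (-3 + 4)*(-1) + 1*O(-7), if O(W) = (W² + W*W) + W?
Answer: 90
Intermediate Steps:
O(W) = W + 2*W² (O(W) = (W² + W²) + W = 2*W² + W = W + 2*W²)
(-3 + 4)*(-1) + 1*O(-7) = (-3 + 4)*(-1) + 1*(-7*(1 + 2*(-7))) = 1*(-1) + 1*(-7*(1 - 14)) = -1 + 1*(-7*(-13)) = -1 + 1*91 = -1 + 91 = 90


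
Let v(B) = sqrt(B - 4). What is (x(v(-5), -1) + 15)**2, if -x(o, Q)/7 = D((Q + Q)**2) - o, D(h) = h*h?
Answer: 8968 - 4074*I ≈ 8968.0 - 4074.0*I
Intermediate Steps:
v(B) = sqrt(-4 + B)
D(h) = h**2
x(o, Q) = -112*Q**4 + 7*o (x(o, Q) = -7*(((Q + Q)**2)**2 - o) = -7*(((2*Q)**2)**2 - o) = -7*((4*Q**2)**2 - o) = -7*(16*Q**4 - o) = -7*(-o + 16*Q**4) = -112*Q**4 + 7*o)
(x(v(-5), -1) + 15)**2 = ((-112*(-1)**4 + 7*sqrt(-4 - 5)) + 15)**2 = ((-112*1 + 7*sqrt(-9)) + 15)**2 = ((-112 + 7*(3*I)) + 15)**2 = ((-112 + 21*I) + 15)**2 = (-97 + 21*I)**2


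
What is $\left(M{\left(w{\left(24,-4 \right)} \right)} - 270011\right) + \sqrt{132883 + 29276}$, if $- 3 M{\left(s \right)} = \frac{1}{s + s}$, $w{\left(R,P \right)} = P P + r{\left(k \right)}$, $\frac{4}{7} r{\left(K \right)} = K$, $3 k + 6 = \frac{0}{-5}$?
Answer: $- \frac{20250826}{75} + \sqrt{162159} \approx -2.6961 \cdot 10^{5}$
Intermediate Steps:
$k = -2$ ($k = -2 + \frac{0 \frac{1}{-5}}{3} = -2 + \frac{0 \left(- \frac{1}{5}\right)}{3} = -2 + \frac{1}{3} \cdot 0 = -2 + 0 = -2$)
$r{\left(K \right)} = \frac{7 K}{4}$
$w{\left(R,P \right)} = - \frac{7}{2} + P^{2}$ ($w{\left(R,P \right)} = P P + \frac{7}{4} \left(-2\right) = P^{2} - \frac{7}{2} = - \frac{7}{2} + P^{2}$)
$M{\left(s \right)} = - \frac{1}{6 s}$ ($M{\left(s \right)} = - \frac{1}{3 \left(s + s\right)} = - \frac{1}{3 \cdot 2 s} = - \frac{\frac{1}{2} \frac{1}{s}}{3} = - \frac{1}{6 s}$)
$\left(M{\left(w{\left(24,-4 \right)} \right)} - 270011\right) + \sqrt{132883 + 29276} = \left(- \frac{1}{6 \left(- \frac{7}{2} + \left(-4\right)^{2}\right)} - 270011\right) + \sqrt{132883 + 29276} = \left(- \frac{1}{6 \left(- \frac{7}{2} + 16\right)} - 270011\right) + \sqrt{162159} = \left(- \frac{1}{6 \cdot \frac{25}{2}} - 270011\right) + \sqrt{162159} = \left(\left(- \frac{1}{6}\right) \frac{2}{25} - 270011\right) + \sqrt{162159} = \left(- \frac{1}{75} - 270011\right) + \sqrt{162159} = - \frac{20250826}{75} + \sqrt{162159}$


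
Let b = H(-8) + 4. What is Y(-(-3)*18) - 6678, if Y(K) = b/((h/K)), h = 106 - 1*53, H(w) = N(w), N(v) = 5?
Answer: -353448/53 ≈ -6668.8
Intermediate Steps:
H(w) = 5
h = 53 (h = 106 - 53 = 53)
b = 9 (b = 5 + 4 = 9)
Y(K) = 9*K/53 (Y(K) = 9/((53/K)) = 9*(K/53) = 9*K/53)
Y(-(-3)*18) - 6678 = 9*(-(-3)*18)/53 - 6678 = 9*(-3*(-18))/53 - 6678 = (9/53)*54 - 6678 = 486/53 - 6678 = -353448/53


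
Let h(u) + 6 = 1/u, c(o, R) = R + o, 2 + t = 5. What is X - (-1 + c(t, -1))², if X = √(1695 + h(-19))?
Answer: -1 + √609710/19 ≈ 40.097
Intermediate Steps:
t = 3 (t = -2 + 5 = 3)
h(u) = -6 + 1/u
X = √609710/19 (X = √(1695 + (-6 + 1/(-19))) = √(1695 + (-6 - 1/19)) = √(1695 - 115/19) = √(32090/19) = √609710/19 ≈ 41.097)
X - (-1 + c(t, -1))² = √609710/19 - (-1 + (-1 + 3))² = √609710/19 - (-1 + 2)² = √609710/19 - 1*1² = √609710/19 - 1*1 = √609710/19 - 1 = -1 + √609710/19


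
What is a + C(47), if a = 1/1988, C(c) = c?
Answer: 93437/1988 ≈ 47.000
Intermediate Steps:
a = 1/1988 ≈ 0.00050302
a + C(47) = 1/1988 + 47 = 93437/1988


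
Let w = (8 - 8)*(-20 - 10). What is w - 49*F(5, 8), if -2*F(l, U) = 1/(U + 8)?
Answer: 49/32 ≈ 1.5313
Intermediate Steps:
F(l, U) = -1/(2*(8 + U)) (F(l, U) = -1/(2*(U + 8)) = -1/(2*(8 + U)))
w = 0 (w = 0*(-30) = 0)
w - 49*F(5, 8) = 0 - (-49)/(16 + 2*8) = 0 - (-49)/(16 + 16) = 0 - (-49)/32 = 0 - 49*(-1/32) = 0 + 49/32 = 49/32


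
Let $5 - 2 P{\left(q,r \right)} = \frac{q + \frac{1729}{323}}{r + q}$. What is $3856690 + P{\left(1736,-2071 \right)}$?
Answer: $\frac{21963878589}{5695} \approx 3.8567 \cdot 10^{6}$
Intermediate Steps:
$P{\left(q,r \right)} = \frac{5}{2} - \frac{\frac{91}{17} + q}{2 \left(q + r\right)}$ ($P{\left(q,r \right)} = \frac{5}{2} - \frac{\left(q + \frac{1729}{323}\right) \frac{1}{r + q}}{2} = \frac{5}{2} - \frac{\left(q + 1729 \cdot \frac{1}{323}\right) \frac{1}{q + r}}{2} = \frac{5}{2} - \frac{\left(q + \frac{91}{17}\right) \frac{1}{q + r}}{2} = \frac{5}{2} - \frac{\left(\frac{91}{17} + q\right) \frac{1}{q + r}}{2} = \frac{5}{2} - \frac{\frac{1}{q + r} \left(\frac{91}{17} + q\right)}{2} = \frac{5}{2} - \frac{\frac{91}{17} + q}{2 \left(q + r\right)}$)
$3856690 + P{\left(1736,-2071 \right)} = 3856690 + \frac{-91 + 68 \cdot 1736 + 85 \left(-2071\right)}{34 \left(1736 - 2071\right)} = 3856690 + \frac{-91 + 118048 - 176035}{34 \left(-335\right)} = 3856690 + \frac{1}{34} \left(- \frac{1}{335}\right) \left(-58078\right) = 3856690 + \frac{29039}{5695} = \frac{21963878589}{5695}$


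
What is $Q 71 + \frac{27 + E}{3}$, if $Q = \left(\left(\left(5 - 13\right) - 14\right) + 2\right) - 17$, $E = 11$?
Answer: $- \frac{7843}{3} \approx -2614.3$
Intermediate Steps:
$Q = -37$ ($Q = \left(\left(-8 - 14\right) + 2\right) - 17 = \left(-22 + 2\right) - 17 = -20 - 17 = -37$)
$Q 71 + \frac{27 + E}{3} = \left(-37\right) 71 + \frac{27 + 11}{3} = -2627 + 38 \cdot \frac{1}{3} = -2627 + \frac{38}{3} = - \frac{7843}{3}$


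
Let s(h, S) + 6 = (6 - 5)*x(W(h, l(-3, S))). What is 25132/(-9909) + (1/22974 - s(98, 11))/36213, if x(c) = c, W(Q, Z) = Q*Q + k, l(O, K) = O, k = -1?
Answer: -2565945098953/915985165662 ≈ -2.8013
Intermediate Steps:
W(Q, Z) = -1 + Q² (W(Q, Z) = Q*Q - 1 = Q² - 1 = -1 + Q²)
s(h, S) = -7 + h² (s(h, S) = -6 + (6 - 5)*(-1 + h²) = -6 + 1*(-1 + h²) = -6 + (-1 + h²) = -7 + h²)
25132/(-9909) + (1/22974 - s(98, 11))/36213 = 25132/(-9909) + (1/22974 - (-7 + 98²))/36213 = 25132*(-1/9909) + (1/22974 - (-7 + 9604))*(1/36213) = -25132/9909 + (1/22974 - 1*9597)*(1/36213) = -25132/9909 + (1/22974 - 9597)*(1/36213) = -25132/9909 - 220481477/22974*1/36213 = -25132/9909 - 220481477/831957462 = -2565945098953/915985165662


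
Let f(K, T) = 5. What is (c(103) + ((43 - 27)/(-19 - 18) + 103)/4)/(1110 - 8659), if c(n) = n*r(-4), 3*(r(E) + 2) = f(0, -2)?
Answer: 3859/3351756 ≈ 0.0011513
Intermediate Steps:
r(E) = -⅓ (r(E) = -2 + (⅓)*5 = -2 + 5/3 = -⅓)
c(n) = -n/3 (c(n) = n*(-⅓) = -n/3)
(c(103) + ((43 - 27)/(-19 - 18) + 103)/4)/(1110 - 8659) = (-⅓*103 + ((43 - 27)/(-19 - 18) + 103)/4)/(1110 - 8659) = (-103/3 + (16/(-37) + 103)*(¼))/(-7549) = (-103/3 + (16*(-1/37) + 103)*(¼))*(-1/7549) = (-103/3 + (-16/37 + 103)*(¼))*(-1/7549) = (-103/3 + (3795/37)*(¼))*(-1/7549) = (-103/3 + 3795/148)*(-1/7549) = -3859/444*(-1/7549) = 3859/3351756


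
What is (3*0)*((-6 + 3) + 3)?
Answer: 0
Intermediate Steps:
(3*0)*((-6 + 3) + 3) = 0*(-3 + 3) = 0*0 = 0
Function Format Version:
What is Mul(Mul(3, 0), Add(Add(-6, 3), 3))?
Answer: 0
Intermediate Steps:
Mul(Mul(3, 0), Add(Add(-6, 3), 3)) = Mul(0, Add(-3, 3)) = Mul(0, 0) = 0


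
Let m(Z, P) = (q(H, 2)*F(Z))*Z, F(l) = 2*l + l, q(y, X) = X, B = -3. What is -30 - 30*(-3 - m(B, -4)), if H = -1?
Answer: 1680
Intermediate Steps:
F(l) = 3*l
m(Z, P) = 6*Z² (m(Z, P) = (2*(3*Z))*Z = (6*Z)*Z = 6*Z²)
-30 - 30*(-3 - m(B, -4)) = -30 - 30*(-3 - 6*(-3)²) = -30 - 30*(-3 - 6*9) = -30 - 30*(-3 - 1*54) = -30 - 30*(-3 - 54) = -30 - 30*(-57) = -30 + 1710 = 1680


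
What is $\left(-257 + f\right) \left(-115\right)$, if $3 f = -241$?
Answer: $\frac{116380}{3} \approx 38793.0$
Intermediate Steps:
$f = - \frac{241}{3}$ ($f = \frac{1}{3} \left(-241\right) = - \frac{241}{3} \approx -80.333$)
$\left(-257 + f\right) \left(-115\right) = \left(-257 - \frac{241}{3}\right) \left(-115\right) = \left(- \frac{1012}{3}\right) \left(-115\right) = \frac{116380}{3}$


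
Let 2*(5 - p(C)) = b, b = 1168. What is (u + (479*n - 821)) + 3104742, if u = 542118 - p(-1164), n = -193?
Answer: 3554171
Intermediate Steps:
p(C) = -579 (p(C) = 5 - 1/2*1168 = 5 - 584 = -579)
u = 542697 (u = 542118 - 1*(-579) = 542118 + 579 = 542697)
(u + (479*n - 821)) + 3104742 = (542697 + (479*(-193) - 821)) + 3104742 = (542697 + (-92447 - 821)) + 3104742 = (542697 - 93268) + 3104742 = 449429 + 3104742 = 3554171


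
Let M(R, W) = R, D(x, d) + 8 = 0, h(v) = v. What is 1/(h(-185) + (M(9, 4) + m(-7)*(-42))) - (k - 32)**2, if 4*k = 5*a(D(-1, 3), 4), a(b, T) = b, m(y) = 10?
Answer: -1051345/596 ≈ -1764.0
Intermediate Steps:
D(x, d) = -8 (D(x, d) = -8 + 0 = -8)
k = -10 (k = (5*(-8))/4 = (1/4)*(-40) = -10)
1/(h(-185) + (M(9, 4) + m(-7)*(-42))) - (k - 32)**2 = 1/(-185 + (9 + 10*(-42))) - (-10 - 32)**2 = 1/(-185 + (9 - 420)) - 1*(-42)**2 = 1/(-185 - 411) - 1*1764 = 1/(-596) - 1764 = -1/596 - 1764 = -1051345/596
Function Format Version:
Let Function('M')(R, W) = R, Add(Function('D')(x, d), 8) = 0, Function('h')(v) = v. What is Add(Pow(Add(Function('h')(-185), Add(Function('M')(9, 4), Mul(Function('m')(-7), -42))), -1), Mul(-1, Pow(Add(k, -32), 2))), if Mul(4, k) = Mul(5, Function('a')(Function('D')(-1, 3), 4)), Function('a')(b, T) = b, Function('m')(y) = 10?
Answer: Rational(-1051345, 596) ≈ -1764.0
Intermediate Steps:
Function('D')(x, d) = -8 (Function('D')(x, d) = Add(-8, 0) = -8)
k = -10 (k = Mul(Rational(1, 4), Mul(5, -8)) = Mul(Rational(1, 4), -40) = -10)
Add(Pow(Add(Function('h')(-185), Add(Function('M')(9, 4), Mul(Function('m')(-7), -42))), -1), Mul(-1, Pow(Add(k, -32), 2))) = Add(Pow(Add(-185, Add(9, Mul(10, -42))), -1), Mul(-1, Pow(Add(-10, -32), 2))) = Add(Pow(Add(-185, Add(9, -420)), -1), Mul(-1, Pow(-42, 2))) = Add(Pow(Add(-185, -411), -1), Mul(-1, 1764)) = Add(Pow(-596, -1), -1764) = Add(Rational(-1, 596), -1764) = Rational(-1051345, 596)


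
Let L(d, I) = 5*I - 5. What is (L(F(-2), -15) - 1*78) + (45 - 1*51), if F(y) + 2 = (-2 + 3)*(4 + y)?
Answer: -164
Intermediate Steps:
F(y) = 2 + y (F(y) = -2 + (-2 + 3)*(4 + y) = -2 + 1*(4 + y) = -2 + (4 + y) = 2 + y)
L(d, I) = -5 + 5*I
(L(F(-2), -15) - 1*78) + (45 - 1*51) = ((-5 + 5*(-15)) - 1*78) + (45 - 1*51) = ((-5 - 75) - 78) + (45 - 51) = (-80 - 78) - 6 = -158 - 6 = -164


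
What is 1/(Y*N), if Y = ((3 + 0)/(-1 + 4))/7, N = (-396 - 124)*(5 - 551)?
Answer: 1/40560 ≈ 2.4655e-5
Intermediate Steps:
N = 283920 (N = -520*(-546) = 283920)
Y = ⅐ (Y = (3/3)*(⅐) = (3*(⅓))*(⅐) = 1*(⅐) = ⅐ ≈ 0.14286)
1/(Y*N) = 1/((⅐)*283920) = 1/40560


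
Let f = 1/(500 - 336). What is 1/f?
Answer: 164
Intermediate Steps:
f = 1/164 ≈ 0.0060976
1/f = 1/(1/164) = 164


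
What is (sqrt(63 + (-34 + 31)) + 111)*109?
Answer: 12099 + 218*sqrt(15) ≈ 12943.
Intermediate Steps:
(sqrt(63 + (-34 + 31)) + 111)*109 = (sqrt(63 - 3) + 111)*109 = (sqrt(60) + 111)*109 = (2*sqrt(15) + 111)*109 = (111 + 2*sqrt(15))*109 = 12099 + 218*sqrt(15)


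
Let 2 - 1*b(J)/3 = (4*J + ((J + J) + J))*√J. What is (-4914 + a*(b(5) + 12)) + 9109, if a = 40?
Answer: 4915 - 4200*√5 ≈ -4476.5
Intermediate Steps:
b(J) = 6 - 21*J^(3/2) (b(J) = 6 - 3*(4*J + ((J + J) + J))*√J = 6 - 3*(4*J + (2*J + J))*√J = 6 - 3*(4*J + 3*J)*√J = 6 - 3*7*J*√J = 6 - 21*J^(3/2))
(-4914 + a*(b(5) + 12)) + 9109 = (-4914 + 40*((6 - 105*√5) + 12)) + 9109 = (-4914 + 40*(18 - 105*√5)) + 9109 = (-4914 + (720 - 4200*√5)) + 9109 = (-4194 - 4200*√5) + 9109 = 4915 - 4200*√5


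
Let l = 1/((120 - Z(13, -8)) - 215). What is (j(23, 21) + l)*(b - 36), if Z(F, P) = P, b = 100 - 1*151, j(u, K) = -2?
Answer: 175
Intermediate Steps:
b = -51 (b = 100 - 151 = -51)
l = -1/87 (l = 1/((120 - 1*(-8)) - 215) = 1/((120 + 8) - 215) = 1/(128 - 215) = 1/(-87) = -1/87 ≈ -0.011494)
(j(23, 21) + l)*(b - 36) = (-2 - 1/87)*(-51 - 36) = -175/87*(-87) = 175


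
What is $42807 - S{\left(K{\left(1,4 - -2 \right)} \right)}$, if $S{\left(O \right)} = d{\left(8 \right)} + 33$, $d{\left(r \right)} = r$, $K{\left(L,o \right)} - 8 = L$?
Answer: $42766$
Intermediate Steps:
$K{\left(L,o \right)} = 8 + L$
$S{\left(O \right)} = 41$ ($S{\left(O \right)} = 8 + 33 = 41$)
$42807 - S{\left(K{\left(1,4 - -2 \right)} \right)} = 42807 - 41 = 42766$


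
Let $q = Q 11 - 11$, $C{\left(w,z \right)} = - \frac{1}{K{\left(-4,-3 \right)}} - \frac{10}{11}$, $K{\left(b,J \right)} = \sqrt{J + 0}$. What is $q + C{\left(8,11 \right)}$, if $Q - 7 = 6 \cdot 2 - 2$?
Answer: $\frac{1926}{11} + \frac{i \sqrt{3}}{3} \approx 175.09 + 0.57735 i$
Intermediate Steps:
$K{\left(b,J \right)} = \sqrt{J}$
$Q = 17$ ($Q = 7 + \left(6 \cdot 2 - 2\right) = 7 + \left(12 - 2\right) = 7 + 10 = 17$)
$C{\left(w,z \right)} = - \frac{10}{11} + \frac{i \sqrt{3}}{3}$ ($C{\left(w,z \right)} = - \frac{1}{\sqrt{-3}} - \frac{10}{11} = - \frac{1}{i \sqrt{3}} - \frac{10}{11} = - \frac{\left(-1\right) i \sqrt{3}}{3} - \frac{10}{11} = \frac{i \sqrt{3}}{3} - \frac{10}{11} = - \frac{10}{11} + \frac{i \sqrt{3}}{3}$)
$q = 176$ ($q = 17 \cdot 11 - 11 = 187 - 11 = 176$)
$q + C{\left(8,11 \right)} = 176 - \left(\frac{10}{11} - \frac{i \sqrt{3}}{3}\right) = \frac{1926}{11} + \frac{i \sqrt{3}}{3}$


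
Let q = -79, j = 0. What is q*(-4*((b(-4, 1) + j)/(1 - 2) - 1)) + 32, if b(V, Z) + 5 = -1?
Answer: 1612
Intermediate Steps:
b(V, Z) = -6 (b(V, Z) = -5 - 1 = -6)
q*(-4*((b(-4, 1) + j)/(1 - 2) - 1)) + 32 = -(-316)*((-6 + 0)/(1 - 2) - 1) + 32 = -(-316)*(-6/(-1) - 1) + 32 = -(-316)*(-6*(-1) - 1) + 32 = -(-316)*(6 - 1) + 32 = -(-316)*5 + 32 = -79*(-20) + 32 = 1580 + 32 = 1612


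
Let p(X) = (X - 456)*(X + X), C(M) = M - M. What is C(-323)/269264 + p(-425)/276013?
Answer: 748850/276013 ≈ 2.7131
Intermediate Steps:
C(M) = 0
p(X) = 2*X*(-456 + X) (p(X) = (-456 + X)*(2*X) = 2*X*(-456 + X))
C(-323)/269264 + p(-425)/276013 = 0/269264 + (2*(-425)*(-456 - 425))/276013 = 0*(1/269264) + (2*(-425)*(-881))*(1/276013) = 0 + 748850*(1/276013) = 0 + 748850/276013 = 748850/276013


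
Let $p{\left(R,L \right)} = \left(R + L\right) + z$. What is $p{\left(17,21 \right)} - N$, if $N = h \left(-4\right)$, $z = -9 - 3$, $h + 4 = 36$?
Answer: $154$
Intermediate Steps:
$h = 32$ ($h = -4 + 36 = 32$)
$z = -12$
$p{\left(R,L \right)} = -12 + L + R$ ($p{\left(R,L \right)} = \left(R + L\right) - 12 = \left(L + R\right) - 12 = -12 + L + R$)
$N = -128$ ($N = 32 \left(-4\right) = -128$)
$p{\left(17,21 \right)} - N = \left(-12 + 21 + 17\right) - -128 = 26 + 128 = 154$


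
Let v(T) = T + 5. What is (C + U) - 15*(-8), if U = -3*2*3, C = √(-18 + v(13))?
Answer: 102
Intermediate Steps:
v(T) = 5 + T
C = 0 (C = √(-18 + (5 + 13)) = √(-18 + 18) = √0 = 0)
U = -18 (U = -6*3 = -18)
(C + U) - 15*(-8) = (0 - 18) - 15*(-8) = -18 + 120 = 102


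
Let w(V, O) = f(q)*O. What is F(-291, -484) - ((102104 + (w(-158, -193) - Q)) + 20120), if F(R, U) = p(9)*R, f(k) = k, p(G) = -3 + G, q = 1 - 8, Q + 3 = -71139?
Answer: -196463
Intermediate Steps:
Q = -71142 (Q = -3 - 71139 = -71142)
q = -7
w(V, O) = -7*O
F(R, U) = 6*R (F(R, U) = (-3 + 9)*R = 6*R)
F(-291, -484) - ((102104 + (w(-158, -193) - Q)) + 20120) = 6*(-291) - ((102104 + (-7*(-193) - 1*(-71142))) + 20120) = -1746 - ((102104 + (1351 + 71142)) + 20120) = -1746 - ((102104 + 72493) + 20120) = -1746 - (174597 + 20120) = -1746 - 1*194717 = -1746 - 194717 = -196463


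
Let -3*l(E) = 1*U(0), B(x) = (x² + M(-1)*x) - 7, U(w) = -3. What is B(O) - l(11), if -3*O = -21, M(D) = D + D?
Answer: 27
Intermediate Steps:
M(D) = 2*D
O = 7 (O = -⅓*(-21) = 7)
B(x) = -7 + x² - 2*x (B(x) = (x² + (2*(-1))*x) - 7 = (x² - 2*x) - 7 = -7 + x² - 2*x)
l(E) = 1 (l(E) = -(-3)/3 = -⅓*(-3) = 1)
B(O) - l(11) = (-7 + 7² - 2*7) - 1*1 = (-7 + 49 - 14) - 1 = 28 - 1 = 27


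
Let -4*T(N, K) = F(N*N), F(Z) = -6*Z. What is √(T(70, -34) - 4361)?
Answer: 7*√61 ≈ 54.672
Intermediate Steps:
T(N, K) = 3*N²/2 (T(N, K) = -(-3)*N*N/2 = -(-3)*N²/2 = 3*N²/2)
√(T(70, -34) - 4361) = √((3/2)*70² - 4361) = √((3/2)*4900 - 4361) = √(7350 - 4361) = √2989 = 7*√61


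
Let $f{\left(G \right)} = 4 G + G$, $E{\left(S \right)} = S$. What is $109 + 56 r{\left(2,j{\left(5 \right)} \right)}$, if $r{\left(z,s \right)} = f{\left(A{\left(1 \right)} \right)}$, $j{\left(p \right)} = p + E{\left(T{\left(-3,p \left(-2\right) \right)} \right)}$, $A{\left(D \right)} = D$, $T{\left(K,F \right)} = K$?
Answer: $389$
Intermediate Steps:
$j{\left(p \right)} = -3 + p$ ($j{\left(p \right)} = p - 3 = -3 + p$)
$f{\left(G \right)} = 5 G$
$r{\left(z,s \right)} = 5$ ($r{\left(z,s \right)} = 5 \cdot 1 = 5$)
$109 + 56 r{\left(2,j{\left(5 \right)} \right)} = 109 + 56 \cdot 5 = 109 + 280 = 389$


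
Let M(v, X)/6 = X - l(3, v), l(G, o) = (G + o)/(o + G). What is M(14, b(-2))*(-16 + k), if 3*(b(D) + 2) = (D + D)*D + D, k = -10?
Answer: 156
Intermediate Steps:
b(D) = -2 + D/3 + 2*D**2/3 (b(D) = -2 + ((D + D)*D + D)/3 = -2 + ((2*D)*D + D)/3 = -2 + (2*D**2 + D)/3 = -2 + (D + 2*D**2)/3 = -2 + (D/3 + 2*D**2/3) = -2 + D/3 + 2*D**2/3)
l(G, o) = 1 (l(G, o) = (G + o)/(G + o) = 1)
M(v, X) = -6 + 6*X (M(v, X) = 6*(X - 1*1) = 6*(X - 1) = 6*(-1 + X) = -6 + 6*X)
M(14, b(-2))*(-16 + k) = (-6 + 6*(-2 + (1/3)*(-2) + (2/3)*(-2)**2))*(-16 - 10) = (-6 + 6*(-2 - 2/3 + (2/3)*4))*(-26) = (-6 + 6*(-2 - 2/3 + 8/3))*(-26) = (-6 + 6*0)*(-26) = (-6 + 0)*(-26) = -6*(-26) = 156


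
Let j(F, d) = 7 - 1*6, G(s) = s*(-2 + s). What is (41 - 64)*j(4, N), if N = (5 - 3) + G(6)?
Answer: -23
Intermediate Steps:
N = 26 (N = (5 - 3) + 6*(-2 + 6) = 2 + 6*4 = 2 + 24 = 26)
j(F, d) = 1 (j(F, d) = 7 - 6 = 1)
(41 - 64)*j(4, N) = (41 - 64)*1 = -23*1 = -23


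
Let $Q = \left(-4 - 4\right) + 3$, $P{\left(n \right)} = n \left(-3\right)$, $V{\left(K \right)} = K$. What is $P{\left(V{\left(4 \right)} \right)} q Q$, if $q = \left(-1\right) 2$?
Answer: $-120$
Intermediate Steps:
$P{\left(n \right)} = - 3 n$
$Q = -5$ ($Q = -8 + 3 = -5$)
$q = -2$
$P{\left(V{\left(4 \right)} \right)} q Q = \left(-3\right) 4 \left(\left(-2\right) \left(-5\right)\right) = \left(-12\right) 10 = -120$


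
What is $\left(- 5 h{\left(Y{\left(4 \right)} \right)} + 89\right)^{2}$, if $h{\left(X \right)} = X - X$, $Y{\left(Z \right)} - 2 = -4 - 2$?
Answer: $7921$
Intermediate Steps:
$Y{\left(Z \right)} = -4$ ($Y{\left(Z \right)} = 2 - 6 = -4$)
$h{\left(X \right)} = 0$
$\left(- 5 h{\left(Y{\left(4 \right)} \right)} + 89\right)^{2} = \left(\left(-5\right) 0 + 89\right)^{2} = \left(0 + 89\right)^{2} = 89^{2} = 7921$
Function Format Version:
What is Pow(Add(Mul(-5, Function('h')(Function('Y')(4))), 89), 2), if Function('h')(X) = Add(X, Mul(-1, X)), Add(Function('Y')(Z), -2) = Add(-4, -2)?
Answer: 7921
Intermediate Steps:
Function('Y')(Z) = -4 (Function('Y')(Z) = Add(2, Add(-4, -2)) = Add(2, -6) = -4)
Function('h')(X) = 0
Pow(Add(Mul(-5, Function('h')(Function('Y')(4))), 89), 2) = Pow(Add(Mul(-5, 0), 89), 2) = Pow(Add(0, 89), 2) = Pow(89, 2) = 7921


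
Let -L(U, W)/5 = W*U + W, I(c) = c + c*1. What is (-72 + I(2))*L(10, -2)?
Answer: -7480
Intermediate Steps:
I(c) = 2*c (I(c) = c + c = 2*c)
L(U, W) = -5*W - 5*U*W (L(U, W) = -5*(W*U + W) = -5*(U*W + W) = -5*(W + U*W) = -5*W - 5*U*W)
(-72 + I(2))*L(10, -2) = (-72 + 2*2)*(-5*(-2)*(1 + 10)) = (-72 + 4)*(-5*(-2)*11) = -68*110 = -7480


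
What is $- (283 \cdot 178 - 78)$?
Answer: $-50296$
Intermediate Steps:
$- (283 \cdot 178 - 78) = - (50374 - 78) = \left(-1\right) 50296 = -50296$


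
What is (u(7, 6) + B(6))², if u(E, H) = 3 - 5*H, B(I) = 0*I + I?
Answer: 441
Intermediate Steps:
B(I) = I (B(I) = 0 + I = I)
(u(7, 6) + B(6))² = ((3 - 5*6) + 6)² = ((3 - 30) + 6)² = (-27 + 6)² = (-21)² = 441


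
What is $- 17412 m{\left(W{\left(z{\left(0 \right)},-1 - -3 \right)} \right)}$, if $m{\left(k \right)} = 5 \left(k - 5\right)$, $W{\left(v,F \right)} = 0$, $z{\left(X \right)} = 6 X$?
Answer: $435300$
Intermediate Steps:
$m{\left(k \right)} = -25 + 5 k$ ($m{\left(k \right)} = 5 \left(-5 + k\right) = -25 + 5 k$)
$- 17412 m{\left(W{\left(z{\left(0 \right)},-1 - -3 \right)} \right)} = - 17412 \left(-25 + 5 \cdot 0\right) = - 17412 \left(-25 + 0\right) = \left(-17412\right) \left(-25\right) = 435300$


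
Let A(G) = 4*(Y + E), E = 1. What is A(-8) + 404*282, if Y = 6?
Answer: 113956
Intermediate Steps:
A(G) = 28 (A(G) = 4*(6 + 1) = 4*7 = 28)
A(-8) + 404*282 = 28 + 404*282 = 28 + 113928 = 113956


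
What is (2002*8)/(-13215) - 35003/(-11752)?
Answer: 274344613/155302680 ≈ 1.7665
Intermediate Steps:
(2002*8)/(-13215) - 35003/(-11752) = 16016*(-1/13215) - 35003*(-1/11752) = -16016/13215 + 35003/11752 = 274344613/155302680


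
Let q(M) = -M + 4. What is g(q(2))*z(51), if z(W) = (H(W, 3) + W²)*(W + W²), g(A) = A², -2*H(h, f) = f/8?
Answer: 27589419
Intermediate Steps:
q(M) = 4 - M
H(h, f) = -f/16 (H(h, f) = -f/(2*8) = -f/16)
z(W) = (-3/16 + W²)*(W + W²) (z(W) = (-1/16*3 + W²)*(W + W²) = (-3/16 + W²)*(W + W²))
g(q(2))*z(51) = (4 - 1*2)²*((1/16)*51*(-3 - 3*51 + 16*51² + 16*51³)) = (4 - 2)²*((1/16)*51*(-3 - 153 + 16*2601 + 16*132651)) = 2²*((1/16)*51*(-3 - 153 + 41616 + 2122416)) = 4*((1/16)*51*2163876) = 4*(27589419/4) = 27589419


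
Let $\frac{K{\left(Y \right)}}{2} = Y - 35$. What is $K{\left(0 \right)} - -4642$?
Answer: $4572$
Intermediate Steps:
$K{\left(Y \right)} = -70 + 2 Y$ ($K{\left(Y \right)} = 2 \left(Y - 35\right) = 2 \left(-35 + Y\right) = -70 + 2 Y$)
$K{\left(0 \right)} - -4642 = \left(-70 + 2 \cdot 0\right) - -4642 = \left(-70 + 0\right) + 4642 = -70 + 4642 = 4572$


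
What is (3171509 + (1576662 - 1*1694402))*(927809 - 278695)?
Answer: 1982244210666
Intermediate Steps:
(3171509 + (1576662 - 1*1694402))*(927809 - 278695) = (3171509 + (1576662 - 1694402))*649114 = (3171509 - 117740)*649114 = 3053769*649114 = 1982244210666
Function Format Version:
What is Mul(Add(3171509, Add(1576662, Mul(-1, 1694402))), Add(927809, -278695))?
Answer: 1982244210666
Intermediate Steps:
Mul(Add(3171509, Add(1576662, Mul(-1, 1694402))), Add(927809, -278695)) = Mul(Add(3171509, Add(1576662, -1694402)), 649114) = Mul(Add(3171509, -117740), 649114) = Mul(3053769, 649114) = 1982244210666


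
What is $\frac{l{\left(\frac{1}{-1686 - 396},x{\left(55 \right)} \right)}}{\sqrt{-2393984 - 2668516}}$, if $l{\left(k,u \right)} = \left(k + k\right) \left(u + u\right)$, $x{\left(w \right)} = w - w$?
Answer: $0$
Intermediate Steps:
$x{\left(w \right)} = 0$
$l{\left(k,u \right)} = 4 k u$ ($l{\left(k,u \right)} = 2 k 2 u = 4 k u$)
$\frac{l{\left(\frac{1}{-1686 - 396},x{\left(55 \right)} \right)}}{\sqrt{-2393984 - 2668516}} = \frac{4 \frac{1}{-1686 - 396} \cdot 0}{\sqrt{-2393984 - 2668516}} = \frac{4 \frac{1}{-2082} \cdot 0}{\sqrt{-5062500}} = \frac{4 \left(- \frac{1}{2082}\right) 0}{2250 i} = 0 \left(- \frac{i}{2250}\right) = 0$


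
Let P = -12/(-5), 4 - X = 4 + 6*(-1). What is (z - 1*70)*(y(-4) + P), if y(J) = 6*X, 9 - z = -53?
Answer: -1536/5 ≈ -307.20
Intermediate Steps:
X = 6 (X = 4 - (4 + 6*(-1)) = 4 - (4 - 6) = 4 - 1*(-2) = 4 + 2 = 6)
z = 62 (z = 9 - 1*(-53) = 9 + 53 = 62)
y(J) = 36 (y(J) = 6*6 = 36)
P = 12/5 (P = -12*(-⅕) = 12/5 ≈ 2.4000)
(z - 1*70)*(y(-4) + P) = (62 - 1*70)*(36 + 12/5) = (62 - 70)*(192/5) = -8*192/5 = -1536/5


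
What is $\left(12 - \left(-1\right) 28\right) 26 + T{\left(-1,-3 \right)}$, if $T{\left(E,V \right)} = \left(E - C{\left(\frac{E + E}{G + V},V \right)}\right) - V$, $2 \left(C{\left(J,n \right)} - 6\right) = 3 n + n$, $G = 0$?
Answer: $1042$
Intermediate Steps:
$C{\left(J,n \right)} = 6 + 2 n$ ($C{\left(J,n \right)} = 6 + \frac{3 n + n}{2} = 6 + \frac{4 n}{2} = 6 + 2 n$)
$T{\left(E,V \right)} = -6 + E - 3 V$ ($T{\left(E,V \right)} = \left(E - \left(6 + 2 V\right)\right) - V = \left(-6 + E - 2 V\right) - V = -6 + E - 3 V$)
$\left(12 - \left(-1\right) 28\right) 26 + T{\left(-1,-3 \right)} = \left(12 - \left(-1\right) 28\right) 26 - -2 = \left(12 - -28\right) 26 - -2 = \left(12 + 28\right) 26 + 2 = 40 \cdot 26 + 2 = 1040 + 2 = 1042$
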